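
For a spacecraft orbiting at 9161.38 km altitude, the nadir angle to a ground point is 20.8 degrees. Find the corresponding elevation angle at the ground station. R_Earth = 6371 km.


r = R_E + alt = 15532.3800 km
Law of sines in the satellite / Earth-center / ground-point triangle:
  sin(nadir)/R_E = sin(90 + el)/r  =>  cos(el) = (r/R_E)*sin(nadir)
cos(el) = (15532.3800 / 6371.0000) * sin(20.8 deg) = 0.8657442
el = arccos(0.8657442) = 30.0322 deg
(Earth-central angle = 90 - nadir - el = 39.1678 deg)

30.0322 degrees


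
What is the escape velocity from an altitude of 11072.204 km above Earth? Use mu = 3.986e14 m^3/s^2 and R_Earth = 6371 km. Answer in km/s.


r = 6371.0 + 11072.204 = 17443.2040 km = 1.7443204e+07 m
v_esc = sqrt(2*mu/r) = sqrt(2*3.986e14 / 1.7443204e+07)
v_esc = 6760.3708 m/s = 6.7604 km/s

6.7604 km/s


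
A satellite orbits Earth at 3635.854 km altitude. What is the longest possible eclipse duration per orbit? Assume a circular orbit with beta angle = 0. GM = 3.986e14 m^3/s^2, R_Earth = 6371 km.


r = 10006.8540 km
T = 166.0375 min
Eclipse fraction = arcsin(R_E/r)/pi = arcsin(6371.0000/10006.8540)/pi
= arcsin(0.6366636)/pi = 0.219686
Eclipse duration = 0.219686 * 166.0375 = 36.4761 min

36.4761 minutes


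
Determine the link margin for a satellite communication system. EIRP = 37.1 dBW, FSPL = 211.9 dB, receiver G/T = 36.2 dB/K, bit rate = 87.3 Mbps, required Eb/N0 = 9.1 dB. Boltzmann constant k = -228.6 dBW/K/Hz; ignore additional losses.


C/N0 = EIRP - FSPL + G/T - k = 37.1 - 211.9 + 36.2 - (-228.6)
C/N0 = 90.0000 dB-Hz
R_b = 87.3 Mbps = 8.73e+07 bps -> 10*log10(R_b) = 79.4101 dB-Hz
Eb/N0 = C/N0 - 10*log10(R_b) = 90.0000 - 79.4101 = 10.5899 dB
Margin = Eb/N0 - Eb/N0_req = 10.5899 - 9.1 = 1.4899 dB (link closes)

1.4899 dB


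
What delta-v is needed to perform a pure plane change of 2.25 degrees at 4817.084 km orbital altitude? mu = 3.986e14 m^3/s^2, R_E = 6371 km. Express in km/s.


r = 11188.0840 km = 1.1188084e+07 m
V = sqrt(mu/r) = 5968.8517 m/s
di = 2.25 deg = 0.03926991 rad
dV = 2*V*sin(di/2) = 2*5968.8517*sin(0.01963495)
dV = 234.3812 m/s = 0.2343812 km/s

0.2344 km/s


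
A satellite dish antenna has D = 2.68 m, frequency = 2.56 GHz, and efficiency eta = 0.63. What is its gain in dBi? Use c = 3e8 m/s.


lambda = c/f = 3e8 / 2.56e+09 = 0.1171875 m
G = eta*(pi*D/lambda)^2 = 0.63*(pi*2.68/0.1171875)^2
G = 3251.9758 (linear)
G = 10*log10(3251.9758) = 35.1215 dBi

35.1215 dBi


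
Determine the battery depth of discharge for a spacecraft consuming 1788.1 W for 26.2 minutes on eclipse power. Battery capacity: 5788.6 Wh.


E_used = P * t / 60 = 1788.1 * 26.2 / 60 = 780.8037 Wh
DOD = E_used / E_total * 100 = 780.8037 / 5788.6 * 100
DOD = 13.4886 %

13.4886 %


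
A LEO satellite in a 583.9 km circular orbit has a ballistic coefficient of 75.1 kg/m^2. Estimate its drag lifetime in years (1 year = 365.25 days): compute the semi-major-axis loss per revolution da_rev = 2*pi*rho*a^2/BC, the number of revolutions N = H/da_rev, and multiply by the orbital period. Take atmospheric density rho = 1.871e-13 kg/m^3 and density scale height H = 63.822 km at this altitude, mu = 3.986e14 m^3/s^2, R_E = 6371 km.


a = R_E + alt = 6954.9000 km = 6.9549e+06 m
da_rev = 2*pi*rho*a^2/BC = 2*pi*1.871e-13*(6.9549e+06)^2/75.1 = 0.757173662 m per revolution
N = H/da_rev = 63822.0000 m / 0.757173662 m = 84289.7782 revolutions
P = 2*pi*sqrt(a^3/mu) = 5772.2822 s
lifetime = N*P = 84289.7782 * 5772.2822 = 4.8654439e+08 s = 5631.3008 days
years = 5631.3008 / 365.25 = 15.4177 years

15.4177 years


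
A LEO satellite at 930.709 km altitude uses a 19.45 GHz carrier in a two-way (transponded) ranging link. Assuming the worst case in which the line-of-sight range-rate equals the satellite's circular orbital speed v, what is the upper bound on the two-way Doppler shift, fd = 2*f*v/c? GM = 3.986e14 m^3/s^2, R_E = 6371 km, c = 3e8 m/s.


r = 7.301709e+06 m
v = sqrt(mu/r) = 7388.5019 m/s (worst-case radial velocity)
f = 19.45 GHz = 1.945e+10 Hz
fd = 2*f*v/c = 2*1.945e+10*7388.5019/3.0e+08
fd = 958042.4075 Hz

958042.4075 Hz


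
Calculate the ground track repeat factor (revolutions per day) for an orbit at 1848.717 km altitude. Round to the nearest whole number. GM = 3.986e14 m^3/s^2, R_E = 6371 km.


r = 8.219717e+06 m
T = 2*pi*sqrt(r^3/mu) = 7416.4576 s = 123.6076 min
revs/day = 1440 / 123.6076 = 11.6498
Rounded: 12 revolutions per day

12 revolutions per day


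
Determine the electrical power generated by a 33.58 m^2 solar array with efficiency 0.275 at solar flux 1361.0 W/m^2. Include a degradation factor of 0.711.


P = area * eta * S * degradation
P = 33.58 * 0.275 * 1361.0 * 0.711
P = 8935.9578 W

8935.9578 W


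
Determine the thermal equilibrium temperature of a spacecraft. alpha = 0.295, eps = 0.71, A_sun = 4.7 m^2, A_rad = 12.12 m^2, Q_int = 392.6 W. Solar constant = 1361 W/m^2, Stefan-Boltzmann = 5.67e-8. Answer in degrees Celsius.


Numerator = alpha*S*A_sun + Q_int = 0.295*1361*4.7 + 392.6 = 2279.6265 W
Denominator = eps*sigma*A_rad = 0.71*5.67e-8*12.12 = 4.8791484e-07 W/K^4
T^4 = 4.6721811e+09 K^4
T = 261.4447 K = -11.7053 C

-11.7053 degrees Celsius


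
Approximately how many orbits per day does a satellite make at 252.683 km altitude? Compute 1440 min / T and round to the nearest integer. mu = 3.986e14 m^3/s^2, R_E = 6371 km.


r = 6.623683e+06 m
T = 2*pi*sqrt(r^3/mu) = 5364.8864 s = 89.4148 min
revs/day = 1440 / 89.4148 = 16.1047
Rounded: 16 revolutions per day

16 revolutions per day


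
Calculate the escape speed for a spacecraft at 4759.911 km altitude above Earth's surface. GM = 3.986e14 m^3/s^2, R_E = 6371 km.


r = 6371.0 + 4759.911 = 11130.9110 km = 1.1130911e+07 m
v_esc = sqrt(2*mu/r) = sqrt(2*3.986e14 / 1.1130911e+07)
v_esc = 8462.8821 m/s = 8.4629 km/s

8.4629 km/s


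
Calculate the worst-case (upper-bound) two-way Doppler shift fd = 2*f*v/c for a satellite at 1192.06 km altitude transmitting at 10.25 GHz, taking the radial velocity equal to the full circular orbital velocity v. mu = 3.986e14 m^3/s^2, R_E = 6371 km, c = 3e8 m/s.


r = 7.56306e+06 m
v = sqrt(mu/r) = 7259.7201 m/s (worst-case radial velocity)
f = 10.25 GHz = 1.025e+10 Hz
fd = 2*f*v/c = 2*1.025e+10*7259.7201/3.0e+08
fd = 496080.8707 Hz

496080.8707 Hz


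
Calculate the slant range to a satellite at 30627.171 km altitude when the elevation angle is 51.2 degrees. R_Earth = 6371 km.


h = 30627.171 km, el = 51.2 deg
d = -R_E*sin(el) + sqrt((R_E*sin(el))^2 + 2*R_E*h + h^2)
d = -6371.0000*sin(0.8936086) + sqrt((6371.0000*0.779338)^2 + 2*6371.0000*30627.171 + 30627.171^2)
d = 31817.0054 km

31817.0054 km


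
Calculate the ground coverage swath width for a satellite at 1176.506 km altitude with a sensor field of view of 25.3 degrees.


FOV = 25.3 deg = 0.4415683 rad
swath = 2 * alt * tan(FOV/2) = 2 * 1176.506 * tan(0.2207842)
swath = 2 * 1176.506 * 0.2244429
swath = 528.1169 km

528.1169 km


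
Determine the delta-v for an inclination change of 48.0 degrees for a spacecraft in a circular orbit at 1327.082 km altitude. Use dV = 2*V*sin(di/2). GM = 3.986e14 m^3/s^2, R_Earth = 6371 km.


r = 7698.0820 km = 7.698082e+06 m
V = sqrt(mu/r) = 7195.7718 m/s
di = 48.0 deg = 0.837758 rad
dV = 2*V*sin(di/2) = 2*7195.7718*sin(0.418879)
dV = 5853.5681 m/s = 5.8536 km/s

5.8536 km/s


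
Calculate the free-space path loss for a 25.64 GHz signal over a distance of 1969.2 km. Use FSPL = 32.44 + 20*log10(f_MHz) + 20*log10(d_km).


f = 25.64 GHz = 25640.0000 MHz
d = 1969.2 km
FSPL = 32.44 + 20*log10(25640.0000) + 20*log10(1969.2)
FSPL = 32.44 + 88.1784 + 65.8858
FSPL = 186.5042 dB

186.5042 dB


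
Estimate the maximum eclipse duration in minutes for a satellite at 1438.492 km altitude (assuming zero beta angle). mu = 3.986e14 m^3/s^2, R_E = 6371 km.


r = 7809.4920 km
T = 114.4706 min
Eclipse fraction = arcsin(R_E/r)/pi = arcsin(6371.0000/7809.4920)/pi
= arcsin(0.8158021)/pi = 0.3037042
Eclipse duration = 0.3037042 * 114.4706 = 34.7652 min

34.7652 minutes


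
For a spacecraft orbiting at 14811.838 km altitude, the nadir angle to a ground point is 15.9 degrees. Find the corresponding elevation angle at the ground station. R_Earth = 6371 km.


r = R_E + alt = 21182.8380 km
Law of sines in the satellite / Earth-center / ground-point triangle:
  sin(nadir)/R_E = sin(90 + el)/r  =>  cos(el) = (r/R_E)*sin(nadir)
cos(el) = (21182.8380 / 6371.0000) * sin(15.9 deg) = 0.9108827
el = arccos(0.9108827) = 24.3724 deg
(Earth-central angle = 90 - nadir - el = 49.7276 deg)

24.3724 degrees


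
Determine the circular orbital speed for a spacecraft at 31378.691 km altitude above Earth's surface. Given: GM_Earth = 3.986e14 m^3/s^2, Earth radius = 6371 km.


r = R_E + alt = 6371.0 + 31378.691 = 37749.6910 km = 3.7749691e+07 m
v = sqrt(mu/r) = sqrt(3.986e14 / 3.7749691e+07) = 3249.4656 m/s = 3.2495 km/s

3.2495 km/s


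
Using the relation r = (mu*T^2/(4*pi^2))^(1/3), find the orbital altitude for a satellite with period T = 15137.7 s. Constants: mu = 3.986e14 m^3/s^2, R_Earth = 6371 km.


T = 15137.7 s
r = (mu*T^2/(4*pi^2))^(1/3) = (3.986e14 * 15137.7^2 / (4*pi^2))^(1/3)
r = 1.322612e+07 m = 13226.1197 km
alt = r - R_E = 13226.1197 - 6371 = 6855.1197 km

6855.1197 km


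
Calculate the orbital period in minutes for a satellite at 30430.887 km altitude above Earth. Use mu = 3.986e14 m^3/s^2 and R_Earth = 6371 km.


r = 36801.8870 km = 3.6801887e+07 m
T = 2*pi*sqrt(r^3/mu) = 2*pi*sqrt(4.9843699e+22 / 3.986e14)
T = 70261.3277 s = 1171.0221 min

1171.0221 minutes


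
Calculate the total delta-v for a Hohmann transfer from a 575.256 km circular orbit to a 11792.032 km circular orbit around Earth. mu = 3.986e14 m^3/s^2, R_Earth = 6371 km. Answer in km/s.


r1 = 6946.2560 km = 6.946256e+06 m
r2 = 18163.0320 km = 1.8163032e+07 m
dv1 = sqrt(mu/r1)*(sqrt(2*r2/(r1+r2)) - 1) = 1536.2172 m/s
dv2 = sqrt(mu/r2)*(1 - sqrt(2*r1/(r1+r2))) = 1200.0634 m/s
total dv = |dv1| + |dv2| = 1536.2172 + 1200.0634 = 2736.2806 m/s = 2.7363 km/s

2.7363 km/s


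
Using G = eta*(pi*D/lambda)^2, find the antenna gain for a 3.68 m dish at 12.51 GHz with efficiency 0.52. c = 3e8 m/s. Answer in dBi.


lambda = c/f = 3e8 / 1.251e+10 = 0.02398082 m
G = eta*(pi*D/lambda)^2 = 0.52*(pi*3.68/0.02398082)^2
G = 120856.7291 (linear)
G = 10*log10(120856.7291) = 50.8227 dBi

50.8227 dBi


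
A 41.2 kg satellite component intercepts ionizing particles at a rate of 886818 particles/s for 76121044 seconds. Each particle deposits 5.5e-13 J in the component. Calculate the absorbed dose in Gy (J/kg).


Total energy deposited = rate * time * E_per
  = 886818 * 76121044 * 5.5e-13 = 37.1280 J
Dose = E_total / mass = 37.1280 / 41.2
Dose = 0.9011658 Gy

0.9012 Gy


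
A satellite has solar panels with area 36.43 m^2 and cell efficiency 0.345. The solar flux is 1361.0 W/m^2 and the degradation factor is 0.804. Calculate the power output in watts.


P = area * eta * S * degradation
P = 36.43 * 0.345 * 1361.0 * 0.804
P = 13752.8416 W

13752.8416 W


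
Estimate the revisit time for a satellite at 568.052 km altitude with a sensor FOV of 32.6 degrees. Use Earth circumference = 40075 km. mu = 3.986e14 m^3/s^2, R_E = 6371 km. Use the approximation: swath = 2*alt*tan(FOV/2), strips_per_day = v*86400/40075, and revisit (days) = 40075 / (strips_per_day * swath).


swath = 2*568.052*tan(0.2844887) = 332.2201 km
v = sqrt(mu/r) = 7579.1164 m/s = 7.5791 km/s
strips/day = v*86400/40075 = 7.5791*86400/40075 = 16.3403
coverage/day = strips * swath = 16.3403 * 332.2201 = 5428.5600 km
revisit = 40075 / 5428.5600 = 7.3823 days

7.3823 days


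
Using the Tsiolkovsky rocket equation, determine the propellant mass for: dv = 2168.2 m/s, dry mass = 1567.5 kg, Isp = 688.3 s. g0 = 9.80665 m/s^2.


ve = Isp * g0 = 688.3 * 9.80665 = 6749.917195 m/s
mass ratio = exp(dv/ve) = exp(2168.2/6749.917195) = 1.37880717
m_prop = m_dry * (mr - 1) = 1567.5 * (1.37880717 - 1)
m_prop = 593.7802 kg

593.7802 kg


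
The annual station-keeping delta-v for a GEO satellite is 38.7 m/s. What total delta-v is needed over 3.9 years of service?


dV = rate * years = 38.7 * 3.9
dV = 150.9300 m/s

150.9300 m/s


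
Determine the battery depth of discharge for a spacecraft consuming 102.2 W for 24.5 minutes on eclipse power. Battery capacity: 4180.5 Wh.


E_used = P * t / 60 = 102.2 * 24.5 / 60 = 41.7317 Wh
DOD = E_used / E_total * 100 = 41.7317 / 4180.5 * 100
DOD = 0.9982458 %

0.9982 %


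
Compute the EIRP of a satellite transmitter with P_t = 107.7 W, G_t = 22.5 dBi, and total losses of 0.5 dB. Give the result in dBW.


Pt = 107.7 W = 20.3222 dBW
EIRP = Pt_dBW + Gt - losses = 20.3222 + 22.5 - 0.5 = 42.3222 dBW

42.3222 dBW


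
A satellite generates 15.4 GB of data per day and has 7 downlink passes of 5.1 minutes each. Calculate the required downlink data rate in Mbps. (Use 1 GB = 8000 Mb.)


total contact time = 7 * 5.1 * 60 = 2142.0000 s
data = 15.4 GB = 123200.0000 Mb
rate = 123200.0000 / 2142.0000 = 57.5163 Mbps

57.5163 Mbps


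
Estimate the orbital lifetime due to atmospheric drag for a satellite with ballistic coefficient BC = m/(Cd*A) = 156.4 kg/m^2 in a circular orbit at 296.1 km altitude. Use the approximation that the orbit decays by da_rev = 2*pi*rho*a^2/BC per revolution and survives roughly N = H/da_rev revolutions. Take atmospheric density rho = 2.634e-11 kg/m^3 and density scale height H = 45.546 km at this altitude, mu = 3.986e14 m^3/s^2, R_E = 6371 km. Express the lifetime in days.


a = R_E + alt = 6667.1000 km = 6.6671e+06 m
da_rev = 2*pi*rho*a^2/BC = 2*pi*2.634e-11*(6.6671e+06)^2/156.4 = 47.036265 m per revolution
N = H/da_rev = 45546.0000 m / 47.036265 m = 968.3167 revolutions
P = 2*pi*sqrt(a^3/mu) = 5417.7215 s
lifetime = N*P = 968.3167 * 5417.7215 = 5.2460701e+06 s = 60.7184 days

60.7184 days


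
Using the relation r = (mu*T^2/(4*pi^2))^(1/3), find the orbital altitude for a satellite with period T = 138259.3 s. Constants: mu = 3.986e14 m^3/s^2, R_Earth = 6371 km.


T = 138259.3 s
r = (mu*T^2/(4*pi^2))^(1/3) = (3.986e14 * 138259.3^2 / (4*pi^2))^(1/3)
r = 5.7790363e+07 m = 57790.3629 km
alt = r - R_E = 57790.3629 - 6371 = 51419.3629 km

51419.3629 km


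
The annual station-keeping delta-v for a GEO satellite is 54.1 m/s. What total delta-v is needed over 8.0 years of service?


dV = rate * years = 54.1 * 8.0
dV = 432.8000 m/s

432.8000 m/s


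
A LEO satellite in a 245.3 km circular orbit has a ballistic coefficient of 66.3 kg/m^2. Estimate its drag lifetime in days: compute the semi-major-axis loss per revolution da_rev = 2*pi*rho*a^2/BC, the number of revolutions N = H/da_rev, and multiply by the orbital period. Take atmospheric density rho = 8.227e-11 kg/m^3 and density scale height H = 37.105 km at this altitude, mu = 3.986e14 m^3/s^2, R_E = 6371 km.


a = R_E + alt = 6616.3000 km = 6.6163e+06 m
da_rev = 2*pi*rho*a^2/BC = 2*pi*8.227e-11*(6.6163e+06)^2/66.3 = 341.301514 m per revolution
N = H/da_rev = 37105.0000 m / 341.301514 m = 108.7162 revolutions
P = 2*pi*sqrt(a^3/mu) = 5355.9191 s
lifetime = N*P = 108.7162 * 5355.9191 = 582275.1090 s = 6.7393 days

6.7393 days


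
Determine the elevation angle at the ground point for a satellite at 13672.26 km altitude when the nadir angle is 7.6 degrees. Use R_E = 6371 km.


r = R_E + alt = 20043.2600 km
Law of sines in the satellite / Earth-center / ground-point triangle:
  sin(nadir)/R_E = sin(90 + el)/r  =>  cos(el) = (r/R_E)*sin(nadir)
cos(el) = (20043.2600 / 6371.0000) * sin(7.6 deg) = 0.4160806
el = arccos(0.4160806) = 65.4126 deg
(Earth-central angle = 90 - nadir - el = 16.9874 deg)

65.4126 degrees


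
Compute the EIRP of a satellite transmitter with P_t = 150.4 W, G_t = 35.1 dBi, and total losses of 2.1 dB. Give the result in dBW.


Pt = 150.4 W = 21.7725 dBW
EIRP = Pt_dBW + Gt - losses = 21.7725 + 35.1 - 2.1 = 54.7725 dBW

54.7725 dBW


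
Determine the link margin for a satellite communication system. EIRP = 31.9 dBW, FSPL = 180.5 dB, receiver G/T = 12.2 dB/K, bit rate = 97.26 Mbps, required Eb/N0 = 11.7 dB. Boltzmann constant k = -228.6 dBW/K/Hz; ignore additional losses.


C/N0 = EIRP - FSPL + G/T - k = 31.9 - 180.5 + 12.2 - (-228.6)
C/N0 = 92.2000 dB-Hz
R_b = 97.26 Mbps = 9.726e+07 bps -> 10*log10(R_b) = 79.8793 dB-Hz
Eb/N0 = C/N0 - 10*log10(R_b) = 92.2000 - 79.8793 = 12.3207 dB
Margin = Eb/N0 - Eb/N0_req = 12.3207 - 11.7 = 0.6206573 dB (link closes)

0.6207 dB


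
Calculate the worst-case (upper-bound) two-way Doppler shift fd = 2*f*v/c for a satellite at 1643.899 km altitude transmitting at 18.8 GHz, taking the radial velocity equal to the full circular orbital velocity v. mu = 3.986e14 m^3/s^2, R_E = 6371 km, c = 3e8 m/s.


r = 8.014899e+06 m
v = sqrt(mu/r) = 7052.1188 m/s (worst-case radial velocity)
f = 18.8 GHz = 1.88e+10 Hz
fd = 2*f*v/c = 2*1.88e+10*7052.1188/3.0e+08
fd = 883865.5571 Hz

883865.5571 Hz


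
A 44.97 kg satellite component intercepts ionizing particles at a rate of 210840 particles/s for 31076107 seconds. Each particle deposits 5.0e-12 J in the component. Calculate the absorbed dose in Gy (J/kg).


Total energy deposited = rate * time * E_per
  = 210840 * 31076107 * 5.0e-12 = 32.7604 J
Dose = E_total / mass = 32.7604 / 44.97
Dose = 0.7284953 Gy

0.7285 Gy


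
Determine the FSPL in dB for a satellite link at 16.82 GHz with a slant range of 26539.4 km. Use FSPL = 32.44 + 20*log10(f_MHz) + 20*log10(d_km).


f = 16.82 GHz = 16820.0000 MHz
d = 26539.4 km
FSPL = 32.44 + 20*log10(16820.0000) + 20*log10(26539.4)
FSPL = 32.44 + 84.5165 + 88.4778
FSPL = 205.4343 dB

205.4343 dB


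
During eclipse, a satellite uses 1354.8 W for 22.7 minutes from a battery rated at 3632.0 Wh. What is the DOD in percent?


E_used = P * t / 60 = 1354.8 * 22.7 / 60 = 512.5660 Wh
DOD = E_used / E_total * 100 = 512.5660 / 3632.0 * 100
DOD = 14.1125 %

14.1125 %


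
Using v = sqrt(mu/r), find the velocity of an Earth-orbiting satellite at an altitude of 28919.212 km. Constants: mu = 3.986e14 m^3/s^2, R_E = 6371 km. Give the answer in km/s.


r = R_E + alt = 6371.0 + 28919.212 = 35290.2120 km = 3.5290212e+07 m
v = sqrt(mu/r) = sqrt(3.986e14 / 3.5290212e+07) = 3360.7911 m/s = 3.3608 km/s

3.3608 km/s


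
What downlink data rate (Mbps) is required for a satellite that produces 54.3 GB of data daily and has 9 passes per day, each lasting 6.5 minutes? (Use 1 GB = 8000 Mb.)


total contact time = 9 * 6.5 * 60 = 3510.0000 s
data = 54.3 GB = 434400.0000 Mb
rate = 434400.0000 / 3510.0000 = 123.7607 Mbps

123.7607 Mbps


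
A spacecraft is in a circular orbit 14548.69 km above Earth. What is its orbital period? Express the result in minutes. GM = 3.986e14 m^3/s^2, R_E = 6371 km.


r = 20919.6900 km = 2.091969e+07 m
T = 2*pi*sqrt(r^3/mu) = 2*pi*sqrt(9.1551557e+21 / 3.986e14)
T = 30112.3111 s = 501.8719 min

501.8719 minutes


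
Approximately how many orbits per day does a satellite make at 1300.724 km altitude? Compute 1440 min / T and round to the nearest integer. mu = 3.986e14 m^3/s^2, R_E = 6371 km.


r = 7.671724e+06 m
T = 2*pi*sqrt(r^3/mu) = 6687.2980 s = 111.4550 min
revs/day = 1440 / 111.4550 = 12.9200
Rounded: 13 revolutions per day

13 revolutions per day


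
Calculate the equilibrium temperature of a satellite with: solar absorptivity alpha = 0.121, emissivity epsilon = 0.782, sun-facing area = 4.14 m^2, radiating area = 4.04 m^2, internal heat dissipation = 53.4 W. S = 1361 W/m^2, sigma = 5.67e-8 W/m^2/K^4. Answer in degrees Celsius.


Numerator = alpha*S*A_sun + Q_int = 0.121*1361*4.14 + 53.4 = 735.1793 W
Denominator = eps*sigma*A_rad = 0.782*5.67e-8*4.04 = 1.7913118e-07 W/K^4
T^4 = 4.1041395e+09 K^4
T = 253.1078 K = -20.0422 C

-20.0422 degrees Celsius


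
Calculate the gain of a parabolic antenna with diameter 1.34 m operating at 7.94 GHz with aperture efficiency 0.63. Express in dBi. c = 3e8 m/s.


lambda = c/f = 3e8 / 7.94e+09 = 0.03778338 m
G = eta*(pi*D/lambda)^2 = 0.63*(pi*1.34/0.03778338)^2
G = 7820.7497 (linear)
G = 10*log10(7820.7497) = 38.9325 dBi

38.9325 dBi


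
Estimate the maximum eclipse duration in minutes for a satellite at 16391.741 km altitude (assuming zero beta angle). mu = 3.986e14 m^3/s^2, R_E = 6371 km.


r = 22762.7410 km
T = 569.6352 min
Eclipse fraction = arcsin(R_E/r)/pi = arcsin(6371.0000/22762.7410)/pi
= arcsin(0.2798872)/pi = 0.09029707
Eclipse duration = 0.09029707 * 569.6352 = 51.4364 min

51.4364 minutes


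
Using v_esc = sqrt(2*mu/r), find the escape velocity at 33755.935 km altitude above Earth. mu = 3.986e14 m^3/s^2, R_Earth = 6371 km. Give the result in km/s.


r = 6371.0 + 33755.935 = 40126.9350 km = 4.0126935e+07 m
v_esc = sqrt(2*mu/r) = sqrt(2*3.986e14 / 4.0126935e+07)
v_esc = 4457.2362 m/s = 4.4572 km/s

4.4572 km/s


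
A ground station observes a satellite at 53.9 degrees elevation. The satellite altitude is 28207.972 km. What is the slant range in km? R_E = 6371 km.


h = 28207.972 km, el = 53.9 deg
d = -R_E*sin(el) + sqrt((R_E*sin(el))^2 + 2*R_E*h + h^2)
d = -6371.0000*sin(0.9407325) + sqrt((6371.0000*0.8079899)^2 + 2*6371.0000*28207.972 + 28207.972^2)
d = 29226.9167 km

29226.9167 km


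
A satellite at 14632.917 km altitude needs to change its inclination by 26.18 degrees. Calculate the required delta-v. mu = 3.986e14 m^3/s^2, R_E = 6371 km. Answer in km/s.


r = 21003.9170 km = 2.1003917e+07 m
V = sqrt(mu/r) = 4356.3072 m/s
di = 26.18 deg = 0.4569272 rad
dV = 2*V*sin(di/2) = 2*4356.3072*sin(0.2284636)
dV = 1973.2444 m/s = 1.9732 km/s

1.9732 km/s


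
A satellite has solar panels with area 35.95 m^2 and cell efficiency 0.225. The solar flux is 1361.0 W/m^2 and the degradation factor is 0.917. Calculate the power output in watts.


P = area * eta * S * degradation
P = 35.95 * 0.225 * 1361.0 * 0.917
P = 10095.0593 W

10095.0593 W


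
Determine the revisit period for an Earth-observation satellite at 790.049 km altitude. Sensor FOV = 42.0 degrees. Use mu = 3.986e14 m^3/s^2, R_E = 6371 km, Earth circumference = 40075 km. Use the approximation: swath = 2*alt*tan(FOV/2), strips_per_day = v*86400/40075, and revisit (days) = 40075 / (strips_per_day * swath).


swath = 2*790.049*tan(0.3665191) = 606.5428 km
v = sqrt(mu/r) = 7460.7128 m/s = 7.4607 km/s
strips/day = v*86400/40075 = 7.4607*86400/40075 = 16.0850
coverage/day = strips * swath = 16.0850 * 606.5428 = 9756.2290 km
revisit = 40075 / 9756.2290 = 4.1076 days

4.1076 days


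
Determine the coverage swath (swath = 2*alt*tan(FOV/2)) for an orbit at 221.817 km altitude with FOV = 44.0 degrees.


FOV = 44.0 deg = 0.7679449 rad
swath = 2 * alt * tan(FOV/2) = 2 * 221.817 * tan(0.3839724)
swath = 2 * 221.817 * 0.4040262
swath = 179.2398 km

179.2398 km


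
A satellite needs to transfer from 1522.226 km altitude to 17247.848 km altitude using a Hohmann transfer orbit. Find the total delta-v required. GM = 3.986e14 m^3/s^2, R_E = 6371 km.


r1 = 7893.2260 km = 7.893226e+06 m
r2 = 23618.8480 km = 2.3618848e+07 m
dv1 = sqrt(mu/r1)*(sqrt(2*r2/(r1+r2)) - 1) = 1594.2960 m/s
dv2 = sqrt(mu/r2)*(1 - sqrt(2*r1/(r1+r2))) = 1200.4275 m/s
total dv = |dv1| + |dv2| = 1594.2960 + 1200.4275 = 2794.7235 m/s = 2.7947 km/s

2.7947 km/s


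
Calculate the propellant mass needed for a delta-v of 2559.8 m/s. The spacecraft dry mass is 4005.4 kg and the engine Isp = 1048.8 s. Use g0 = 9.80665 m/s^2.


ve = Isp * g0 = 1048.8 * 9.80665 = 10285.214520 m/s
mass ratio = exp(dv/ve) = exp(2559.8/10285.214520) = 1.28259008
m_prop = m_dry * (mr - 1) = 4005.4 * (1.28259008 - 1)
m_prop = 1131.8863 kg

1131.8863 kg


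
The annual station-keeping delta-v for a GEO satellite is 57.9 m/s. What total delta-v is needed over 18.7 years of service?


dV = rate * years = 57.9 * 18.7
dV = 1082.7300 m/s

1082.7300 m/s


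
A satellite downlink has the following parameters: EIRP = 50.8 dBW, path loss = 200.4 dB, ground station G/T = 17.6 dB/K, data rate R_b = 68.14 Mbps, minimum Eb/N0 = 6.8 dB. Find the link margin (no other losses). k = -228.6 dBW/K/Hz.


C/N0 = EIRP - FSPL + G/T - k = 50.8 - 200.4 + 17.6 - (-228.6)
C/N0 = 96.6000 dB-Hz
R_b = 68.14 Mbps = 6.814e+07 bps -> 10*log10(R_b) = 78.3340 dB-Hz
Eb/N0 = C/N0 - 10*log10(R_b) = 96.6000 - 78.3340 = 18.2660 dB
Margin = Eb/N0 - Eb/N0_req = 18.2660 - 6.8 = 11.4660 dB (link closes)

11.4660 dB


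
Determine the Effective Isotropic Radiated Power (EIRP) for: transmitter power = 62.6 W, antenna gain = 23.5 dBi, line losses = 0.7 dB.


Pt = 62.6 W = 17.9657 dBW
EIRP = Pt_dBW + Gt - losses = 17.9657 + 23.5 - 0.7 = 40.7657 dBW

40.7657 dBW


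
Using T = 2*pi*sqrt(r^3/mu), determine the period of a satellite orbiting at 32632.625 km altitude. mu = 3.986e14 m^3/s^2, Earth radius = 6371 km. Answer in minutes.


r = 39003.6250 km = 3.9003625e+07 m
T = 2*pi*sqrt(r^3/mu) = 2*pi*sqrt(5.9335542e+22 / 3.986e14)
T = 76659.9761 s = 1277.6663 min

1277.6663 minutes


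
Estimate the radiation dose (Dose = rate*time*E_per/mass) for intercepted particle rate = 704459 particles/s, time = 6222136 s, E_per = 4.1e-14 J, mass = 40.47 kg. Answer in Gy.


Total energy deposited = rate * time * E_per
  = 704459 * 6222136 * 4.1e-14 = 0.1797128 J
Dose = E_total / mass = 0.1797128 / 40.47
Dose = 0.004440643 Gy

0.0044 Gy


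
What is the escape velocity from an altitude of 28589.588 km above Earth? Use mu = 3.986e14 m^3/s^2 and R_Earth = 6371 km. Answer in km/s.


r = 6371.0 + 28589.588 = 34960.5880 km = 3.4960588e+07 m
v_esc = sqrt(2*mu/r) = sqrt(2*3.986e14 / 3.4960588e+07)
v_esc = 4775.2299 m/s = 4.7752 km/s

4.7752 km/s


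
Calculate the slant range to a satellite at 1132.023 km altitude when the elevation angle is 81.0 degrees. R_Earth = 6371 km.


h = 1132.023 km, el = 81.0 deg
d = -R_E*sin(el) + sqrt((R_E*sin(el))^2 + 2*R_E*h + h^2)
d = -6371.0000*sin(1.4137) + sqrt((6371.0000*0.9876883)^2 + 2*6371.0000*1132.023 + 1132.023^2)
d = 1143.9727 km

1143.9727 km


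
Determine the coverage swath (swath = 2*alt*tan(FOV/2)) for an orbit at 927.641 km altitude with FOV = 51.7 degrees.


FOV = 51.7 deg = 0.9023352 rad
swath = 2 * alt * tan(FOV/2) = 2 * 927.641 * tan(0.4511676)
swath = 2 * 927.641 * 0.4844959
swath = 898.8766 km

898.8766 km


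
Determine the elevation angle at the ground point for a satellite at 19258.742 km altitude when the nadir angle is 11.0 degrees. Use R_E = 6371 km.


r = R_E + alt = 25629.7420 km
Law of sines in the satellite / Earth-center / ground-point triangle:
  sin(nadir)/R_E = sin(90 + el)/r  =>  cos(el) = (r/R_E)*sin(nadir)
cos(el) = (25629.7420 / 6371.0000) * sin(11.0 deg) = 0.7676009
el = arccos(0.7676009) = 39.8611 deg
(Earth-central angle = 90 - nadir - el = 39.1389 deg)

39.8611 degrees


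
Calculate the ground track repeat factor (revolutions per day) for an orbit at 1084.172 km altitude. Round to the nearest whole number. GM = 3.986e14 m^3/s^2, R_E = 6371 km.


r = 7.455172e+06 m
T = 2*pi*sqrt(r^3/mu) = 6406.1591 s = 106.7693 min
revs/day = 1440 / 106.7693 = 13.4870
Rounded: 13 revolutions per day

13 revolutions per day


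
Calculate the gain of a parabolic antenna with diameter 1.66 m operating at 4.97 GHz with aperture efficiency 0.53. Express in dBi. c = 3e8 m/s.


lambda = c/f = 3e8 / 4.97e+09 = 0.06036217 m
G = eta*(pi*D/lambda)^2 = 0.53*(pi*1.66/0.06036217)^2
G = 3956.0526 (linear)
G = 10*log10(3956.0526) = 35.9726 dBi

35.9726 dBi


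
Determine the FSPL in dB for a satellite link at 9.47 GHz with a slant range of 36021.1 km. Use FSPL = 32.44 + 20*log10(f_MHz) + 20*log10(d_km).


f = 9.47 GHz = 9470.0000 MHz
d = 36021.1 km
FSPL = 32.44 + 20*log10(9470.0000) + 20*log10(36021.1)
FSPL = 32.44 + 79.5270 + 91.1311
FSPL = 203.0981 dB

203.0981 dB


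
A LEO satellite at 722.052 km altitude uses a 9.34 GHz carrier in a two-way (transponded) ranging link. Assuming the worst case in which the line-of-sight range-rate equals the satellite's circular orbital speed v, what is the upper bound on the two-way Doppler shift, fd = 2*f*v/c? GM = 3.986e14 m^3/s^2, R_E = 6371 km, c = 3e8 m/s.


r = 7.093052e+06 m
v = sqrt(mu/r) = 7496.3883 m/s (worst-case radial velocity)
f = 9.34 GHz = 9.34e+09 Hz
fd = 2*f*v/c = 2*9.34e+09*7496.3883/3.0e+08
fd = 466775.1127 Hz

466775.1127 Hz


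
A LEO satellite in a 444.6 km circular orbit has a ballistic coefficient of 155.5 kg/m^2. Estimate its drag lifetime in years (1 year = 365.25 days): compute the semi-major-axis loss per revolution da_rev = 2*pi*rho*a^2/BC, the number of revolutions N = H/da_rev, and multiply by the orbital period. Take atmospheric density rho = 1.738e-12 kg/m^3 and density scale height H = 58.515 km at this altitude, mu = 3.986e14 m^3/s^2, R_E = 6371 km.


a = R_E + alt = 6815.6000 km = 6.8156e+06 m
da_rev = 2*pi*rho*a^2/BC = 2*pi*1.738e-12*(6.8156e+06)^2/155.5 = 3.262176 m per revolution
N = H/da_rev = 58515.0000 m / 3.262176 m = 17937.4116 revolutions
P = 2*pi*sqrt(a^3/mu) = 5599.7335 s
lifetime = N*P = 17937.4116 * 5599.7335 = 1.0044473e+08 s = 1162.5547 days
years = 1162.5547 / 365.25 = 3.1829 years

3.1829 years


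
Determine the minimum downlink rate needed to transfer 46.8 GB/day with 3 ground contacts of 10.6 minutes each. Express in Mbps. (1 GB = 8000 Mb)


total contact time = 3 * 10.6 * 60 = 1908.0000 s
data = 46.8 GB = 374400.0000 Mb
rate = 374400.0000 / 1908.0000 = 196.2264 Mbps

196.2264 Mbps


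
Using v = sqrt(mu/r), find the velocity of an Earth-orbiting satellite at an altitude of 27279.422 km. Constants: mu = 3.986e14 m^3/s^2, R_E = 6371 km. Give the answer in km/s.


r = R_E + alt = 6371.0 + 27279.422 = 33650.4220 km = 3.3650422e+07 m
v = sqrt(mu/r) = sqrt(3.986e14 / 3.3650422e+07) = 3441.7030 m/s = 3.4417 km/s

3.4417 km/s


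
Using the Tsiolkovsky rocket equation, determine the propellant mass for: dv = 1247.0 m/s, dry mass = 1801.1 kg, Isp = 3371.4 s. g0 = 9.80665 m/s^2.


ve = Isp * g0 = 3371.4 * 9.80665 = 33062.139810 m/s
mass ratio = exp(dv/ve) = exp(1247.0/33062.139810) = 1.03843717
m_prop = m_dry * (mr - 1) = 1801.1 * (1.03843717 - 1)
m_prop = 69.2292 kg

69.2292 kg


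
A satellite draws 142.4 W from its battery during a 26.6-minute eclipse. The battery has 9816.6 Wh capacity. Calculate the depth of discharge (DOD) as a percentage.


E_used = P * t / 60 = 142.4 * 26.6 / 60 = 63.1307 Wh
DOD = E_used / E_total * 100 = 63.1307 / 9816.6 * 100
DOD = 0.6431011 %

0.6431 %


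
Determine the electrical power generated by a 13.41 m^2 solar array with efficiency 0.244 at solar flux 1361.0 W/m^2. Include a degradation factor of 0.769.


P = area * eta * S * degradation
P = 13.41 * 0.244 * 1361.0 * 0.769
P = 3424.5465 W

3424.5465 W


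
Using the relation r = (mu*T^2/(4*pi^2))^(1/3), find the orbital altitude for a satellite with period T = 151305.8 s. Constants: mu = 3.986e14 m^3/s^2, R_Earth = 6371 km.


T = 151305.8 s
r = (mu*T^2/(4*pi^2))^(1/3) = (3.986e14 * 151305.8^2 / (4*pi^2))^(1/3)
r = 6.1370958e+07 m = 61370.9581 km
alt = r - R_E = 61370.9581 - 6371 = 54999.9581 km

54999.9581 km


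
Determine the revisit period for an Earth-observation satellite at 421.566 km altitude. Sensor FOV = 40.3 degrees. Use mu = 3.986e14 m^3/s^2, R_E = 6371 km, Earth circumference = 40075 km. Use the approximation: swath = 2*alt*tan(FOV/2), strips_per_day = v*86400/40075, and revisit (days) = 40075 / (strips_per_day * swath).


swath = 2*421.566*tan(0.3516838) = 309.3771 km
v = sqrt(mu/r) = 7660.4047 m/s = 7.6604 km/s
strips/day = v*86400/40075 = 7.6604*86400/40075 = 16.5155
coverage/day = strips * swath = 16.5155 * 309.3771 = 5109.5193 km
revisit = 40075 / 5109.5193 = 7.8432 days

7.8432 days


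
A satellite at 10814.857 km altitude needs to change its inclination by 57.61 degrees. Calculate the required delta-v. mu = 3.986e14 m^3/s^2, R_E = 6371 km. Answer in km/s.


r = 17185.8570 km = 1.7185857e+07 m
V = sqrt(mu/r) = 4815.9620 m/s
di = 57.61 deg = 1.0055 rad
dV = 2*V*sin(di/2) = 2*4815.9620*sin(0.5027421)
dV = 4640.9513 m/s = 4.6410 km/s

4.6410 km/s


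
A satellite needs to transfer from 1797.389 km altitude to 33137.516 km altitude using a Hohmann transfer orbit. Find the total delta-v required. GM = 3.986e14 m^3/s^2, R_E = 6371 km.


r1 = 8168.3890 km = 8.168389e+06 m
r2 = 39508.5160 km = 3.9508516e+07 m
dv1 = sqrt(mu/r1)*(sqrt(2*r2/(r1+r2)) - 1) = 2007.4977 m/s
dv2 = sqrt(mu/r2)*(1 - sqrt(2*r1/(r1+r2))) = 1317.0001 m/s
total dv = |dv1| + |dv2| = 2007.4977 + 1317.0001 = 3324.4979 m/s = 3.3245 km/s

3.3245 km/s


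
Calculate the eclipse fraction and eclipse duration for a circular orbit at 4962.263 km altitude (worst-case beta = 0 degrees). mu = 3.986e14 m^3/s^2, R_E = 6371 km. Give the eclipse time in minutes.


r = 11333.2630 km
T = 200.1209 min
Eclipse fraction = arcsin(R_E/r)/pi = arcsin(6371.0000/11333.2630)/pi
= arcsin(0.5621505)/pi = 0.1900259
Eclipse duration = 0.1900259 * 200.1209 = 38.0281 min

38.0281 minutes


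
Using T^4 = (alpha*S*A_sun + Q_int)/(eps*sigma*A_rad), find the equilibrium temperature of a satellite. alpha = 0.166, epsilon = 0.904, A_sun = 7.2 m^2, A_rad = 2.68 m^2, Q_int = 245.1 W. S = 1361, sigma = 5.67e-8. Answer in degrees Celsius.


Numerator = alpha*S*A_sun + Q_int = 0.166*1361*7.2 + 245.1 = 1871.7672 W
Denominator = eps*sigma*A_rad = 0.904*5.67e-8*2.68 = 1.3736822e-07 W/K^4
T^4 = 1.3625911e+10 K^4
T = 341.6578 K = 68.5078 C

68.5078 degrees Celsius


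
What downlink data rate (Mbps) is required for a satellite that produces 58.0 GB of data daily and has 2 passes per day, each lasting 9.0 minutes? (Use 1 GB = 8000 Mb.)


total contact time = 2 * 9.0 * 60 = 1080.0000 s
data = 58.0 GB = 464000.0000 Mb
rate = 464000.0000 / 1080.0000 = 429.6296 Mbps

429.6296 Mbps


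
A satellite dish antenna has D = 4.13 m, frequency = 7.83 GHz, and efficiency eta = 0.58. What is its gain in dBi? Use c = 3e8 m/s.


lambda = c/f = 3e8 / 7.83e+09 = 0.03831418 m
G = eta*(pi*D/lambda)^2 = 0.58*(pi*4.13/0.03831418)^2
G = 66513.3554 (linear)
G = 10*log10(66513.3554) = 48.2291 dBi

48.2291 dBi


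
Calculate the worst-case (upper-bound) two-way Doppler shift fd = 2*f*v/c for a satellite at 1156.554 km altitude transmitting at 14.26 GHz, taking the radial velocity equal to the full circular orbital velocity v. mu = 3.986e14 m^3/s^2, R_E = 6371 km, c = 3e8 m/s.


r = 7.527554e+06 m
v = sqrt(mu/r) = 7276.8213 m/s (worst-case radial velocity)
f = 14.26 GHz = 1.426e+10 Hz
fd = 2*f*v/c = 2*1.426e+10*7276.8213/3.0e+08
fd = 691783.1409 Hz

691783.1409 Hz


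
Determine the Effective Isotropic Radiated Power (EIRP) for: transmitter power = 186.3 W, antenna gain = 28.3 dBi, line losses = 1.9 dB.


Pt = 186.3 W = 22.7021 dBW
EIRP = Pt_dBW + Gt - losses = 22.7021 + 28.3 - 1.9 = 49.1021 dBW

49.1021 dBW


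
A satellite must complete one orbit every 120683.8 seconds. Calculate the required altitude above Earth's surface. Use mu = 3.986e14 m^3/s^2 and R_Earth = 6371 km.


T = 120683.8 s
r = (mu*T^2/(4*pi^2))^(1/3) = (3.986e14 * 120683.8^2 / (4*pi^2))^(1/3)
r = 5.2782729e+07 m = 52782.7285 km
alt = r - R_E = 52782.7285 - 6371 = 46411.7285 km

46411.7285 km


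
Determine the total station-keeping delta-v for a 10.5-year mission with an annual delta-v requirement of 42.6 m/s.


dV = rate * years = 42.6 * 10.5
dV = 447.3000 m/s

447.3000 m/s


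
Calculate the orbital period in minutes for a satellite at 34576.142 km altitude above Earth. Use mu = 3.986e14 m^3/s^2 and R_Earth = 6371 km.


r = 40947.1420 km = 4.0947142e+07 m
T = 2*pi*sqrt(r^3/mu) = 2*pi*sqrt(6.8654781e+22 / 3.986e14)
T = 82460.6233 s = 1374.3437 min

1374.3437 minutes


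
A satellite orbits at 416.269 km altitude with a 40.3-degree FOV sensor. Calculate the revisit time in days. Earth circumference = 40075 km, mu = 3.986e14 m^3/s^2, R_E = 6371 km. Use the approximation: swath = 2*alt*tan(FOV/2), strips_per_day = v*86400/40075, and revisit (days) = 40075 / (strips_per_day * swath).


swath = 2*416.269*tan(0.3516838) = 305.4897 km
v = sqrt(mu/r) = 7663.3933 m/s = 7.6634 km/s
strips/day = v*86400/40075 = 7.6634*86400/40075 = 16.5220
coverage/day = strips * swath = 16.5220 * 305.4897 = 5047.2863 km
revisit = 40075 / 5047.2863 = 7.9399 days

7.9399 days


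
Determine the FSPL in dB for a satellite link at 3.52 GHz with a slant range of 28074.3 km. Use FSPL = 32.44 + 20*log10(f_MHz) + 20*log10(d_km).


f = 3.52 GHz = 3520.0000 MHz
d = 28074.3 km
FSPL = 32.44 + 20*log10(3520.0000) + 20*log10(28074.3)
FSPL = 32.44 + 70.9309 + 88.9662
FSPL = 192.3370 dB

192.3370 dB


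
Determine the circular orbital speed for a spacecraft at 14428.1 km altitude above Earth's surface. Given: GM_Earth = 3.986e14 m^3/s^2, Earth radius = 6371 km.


r = R_E + alt = 6371.0 + 14428.1 = 20799.1000 km = 2.07991e+07 m
v = sqrt(mu/r) = sqrt(3.986e14 / 2.07991e+07) = 4377.7038 m/s = 4.3777 km/s

4.3777 km/s


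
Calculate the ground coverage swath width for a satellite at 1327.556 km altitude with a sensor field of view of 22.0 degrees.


FOV = 22.0 deg = 0.3839724 rad
swath = 2 * alt * tan(FOV/2) = 2 * 1327.556 * tan(0.1919862)
swath = 2 * 1327.556 * 0.1943803
swath = 516.1015 km

516.1015 km


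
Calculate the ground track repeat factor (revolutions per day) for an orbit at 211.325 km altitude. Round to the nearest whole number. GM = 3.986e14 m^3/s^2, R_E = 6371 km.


r = 6.582325e+06 m
T = 2*pi*sqrt(r^3/mu) = 5314.7177 s = 88.5786 min
revs/day = 1440 / 88.5786 = 16.2567
Rounded: 16 revolutions per day

16 revolutions per day


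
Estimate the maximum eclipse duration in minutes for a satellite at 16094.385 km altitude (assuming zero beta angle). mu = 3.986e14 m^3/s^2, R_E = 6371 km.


r = 22465.3850 km
T = 558.5098 min
Eclipse fraction = arcsin(R_E/r)/pi = arcsin(6371.0000/22465.3850)/pi
= arcsin(0.2835918)/pi = 0.09152608
Eclipse duration = 0.09152608 * 558.5098 = 51.1182 min

51.1182 minutes


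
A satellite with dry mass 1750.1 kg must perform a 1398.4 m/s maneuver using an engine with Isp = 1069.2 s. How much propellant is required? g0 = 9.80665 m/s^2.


ve = Isp * g0 = 1069.2 * 9.80665 = 10485.270180 m/s
mass ratio = exp(dv/ve) = exp(1398.4/10485.270180) = 1.14267048
m_prop = m_dry * (mr - 1) = 1750.1 * (1.14267048 - 1)
m_prop = 249.6876 kg

249.6876 kg


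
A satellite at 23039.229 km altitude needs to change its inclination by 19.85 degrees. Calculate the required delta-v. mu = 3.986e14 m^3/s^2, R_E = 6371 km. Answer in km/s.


r = 29410.2290 km = 2.9410229e+07 m
V = sqrt(mu/r) = 3681.4546 m/s
di = 19.85 deg = 0.3464479 rad
dV = 2*V*sin(di/2) = 2*3681.4546*sin(0.1732239)
dV = 1269.0631 m/s = 1.2691 km/s

1.2691 km/s


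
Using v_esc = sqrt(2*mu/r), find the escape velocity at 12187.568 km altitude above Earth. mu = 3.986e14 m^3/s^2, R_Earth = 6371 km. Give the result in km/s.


r = 6371.0 + 12187.568 = 18558.5680 km = 1.8558568e+07 m
v_esc = sqrt(2*mu/r) = sqrt(2*3.986e14 / 1.8558568e+07)
v_esc = 6554.0751 m/s = 6.5541 km/s

6.5541 km/s


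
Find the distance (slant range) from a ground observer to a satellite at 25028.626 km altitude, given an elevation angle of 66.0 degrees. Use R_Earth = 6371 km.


h = 25028.626 km, el = 66.0 deg
d = -R_E*sin(el) + sqrt((R_E*sin(el))^2 + 2*R_E*h + h^2)
d = -6371.0000*sin(1.1519) + sqrt((6371.0000*0.9135455)^2 + 2*6371.0000*25028.626 + 25028.626^2)
d = 25472.3182 km

25472.3182 km


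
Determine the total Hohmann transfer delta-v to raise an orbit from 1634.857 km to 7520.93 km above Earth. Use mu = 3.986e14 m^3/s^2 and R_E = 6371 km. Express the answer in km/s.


r1 = 8005.8570 km = 8.005857e+06 m
r2 = 13891.9300 km = 1.389193e+07 m
dv1 = sqrt(mu/r1)*(sqrt(2*r2/(r1+r2)) - 1) = 891.9558 m/s
dv2 = sqrt(mu/r2)*(1 - sqrt(2*r1/(r1+r2))) = 776.1481 m/s
total dv = |dv1| + |dv2| = 891.9558 + 776.1481 = 1668.1038 m/s = 1.6681 km/s

1.6681 km/s


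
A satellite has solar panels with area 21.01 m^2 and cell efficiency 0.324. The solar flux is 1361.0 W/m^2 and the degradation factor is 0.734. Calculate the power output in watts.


P = area * eta * S * degradation
P = 21.01 * 0.324 * 1361.0 * 0.734
P = 6800.2558 W

6800.2558 W
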